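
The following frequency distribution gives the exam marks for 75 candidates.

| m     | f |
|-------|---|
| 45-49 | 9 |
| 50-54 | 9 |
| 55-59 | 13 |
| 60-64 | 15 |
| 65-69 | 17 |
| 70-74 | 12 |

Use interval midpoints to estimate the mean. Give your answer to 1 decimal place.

60.9

Midpoints: 47, 52, 57, 62, 67, 72
Σfm = 9×47 + 9×52 + 13×57 + 15×62 + 17×67 + 12×72 = 4565
n = Σf = 75
Mean = 4565 / 75 = 60.8667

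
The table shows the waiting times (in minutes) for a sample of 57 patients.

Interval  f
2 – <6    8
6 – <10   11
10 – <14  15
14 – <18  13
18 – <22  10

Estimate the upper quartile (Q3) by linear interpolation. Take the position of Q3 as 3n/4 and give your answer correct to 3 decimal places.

16.692

Cumulative frequencies: 8, 19, 34, 47, 57
n = 57; position = 3n/4 = 42.75.
This falls in the class 14 – <18: L = 14, F = 34, f = 13, h = 4.
Upper quartile ≈ 14 + ((42.75 − 34) / 13) × 4 = 16.6923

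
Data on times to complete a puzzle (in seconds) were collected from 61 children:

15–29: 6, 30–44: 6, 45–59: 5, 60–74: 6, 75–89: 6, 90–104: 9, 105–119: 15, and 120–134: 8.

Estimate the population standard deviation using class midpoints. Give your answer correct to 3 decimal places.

Midpoints: 22, 37, 52, 67, 82, 97, 112, 127
n = 61, Σfm = 5077, mean = 83.2295
Σfm² = 493789
Σf(m − x̄)² = Σfm² − (Σfm)²/n = 493789 − 5077²/61 = 71232.7869
Population variance = 71232.7869 / 61 = 1167.7506
Standard deviation = √1167.7506 = 34.1724

34.172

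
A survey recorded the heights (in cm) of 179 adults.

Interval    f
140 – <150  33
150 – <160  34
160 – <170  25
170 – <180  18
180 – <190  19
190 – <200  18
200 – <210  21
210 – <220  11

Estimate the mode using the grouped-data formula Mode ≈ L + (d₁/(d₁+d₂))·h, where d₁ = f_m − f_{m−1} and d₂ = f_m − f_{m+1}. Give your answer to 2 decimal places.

151.00

Modal class: 150 – <160 (highest frequency 34).
d₁ = 34 − 33 = 1, d₂ = 34 − 25 = 9
Mode ≈ 150 + (1/(1+9)) × 10 = 150 + 1.0000 = 151.0000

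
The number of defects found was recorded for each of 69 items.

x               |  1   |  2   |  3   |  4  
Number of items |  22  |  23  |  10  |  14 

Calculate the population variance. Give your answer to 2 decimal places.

1.22

Values: 1, 2, 3, 4
n = 69, Σfx = 154, mean = 2.2319
Σfx² = 428
Σf(x − x̄)² = Σfx² − (Σfx)²/n = 428 − 154²/69 = 84.2899
Population variance = 84.2899 / 69 = 1.2216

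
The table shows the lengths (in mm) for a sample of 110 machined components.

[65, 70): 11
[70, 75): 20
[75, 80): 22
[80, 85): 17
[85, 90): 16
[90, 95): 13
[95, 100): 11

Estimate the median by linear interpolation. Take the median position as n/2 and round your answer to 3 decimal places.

Cumulative frequencies: 11, 31, 53, 70, 86, 99, 110
n = 110; position = n/2 = 55.
This falls in the class [80, 85): L = 80, F = 53, f = 17, h = 5.
Median ≈ 80 + ((55 − 53) / 17) × 5 = 80.5882

80.588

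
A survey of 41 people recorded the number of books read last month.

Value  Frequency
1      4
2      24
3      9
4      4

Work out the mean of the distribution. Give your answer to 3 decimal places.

2.317

Values: 1, 2, 3, 4
Σfx = 4×1 + 24×2 + 9×3 + 4×4 = 95
n = Σf = 41
Mean = 95 / 41 = 2.3171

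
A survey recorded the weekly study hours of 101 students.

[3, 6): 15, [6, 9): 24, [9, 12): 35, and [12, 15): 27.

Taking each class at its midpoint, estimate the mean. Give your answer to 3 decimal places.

Midpoints: 4.5, 7.5, 10.5, 13.5
Σfm = 15×4.5 + 24×7.5 + 35×10.5 + 27×13.5 = 979.5
n = Σf = 101
Mean = 979.5 / 101 = 9.6980

9.698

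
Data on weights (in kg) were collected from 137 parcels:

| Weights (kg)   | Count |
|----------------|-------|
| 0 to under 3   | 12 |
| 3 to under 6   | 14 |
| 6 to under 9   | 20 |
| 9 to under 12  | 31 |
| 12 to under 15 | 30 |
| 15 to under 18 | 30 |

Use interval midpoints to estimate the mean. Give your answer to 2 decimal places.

Midpoints: 1.5, 4.5, 7.5, 10.5, 13.5, 16.5
Σfm = 12×1.5 + 14×4.5 + 20×7.5 + 31×10.5 + 30×13.5 + 30×16.5 = 1456.5
n = Σf = 137
Mean = 1456.5 / 137 = 10.6314

10.63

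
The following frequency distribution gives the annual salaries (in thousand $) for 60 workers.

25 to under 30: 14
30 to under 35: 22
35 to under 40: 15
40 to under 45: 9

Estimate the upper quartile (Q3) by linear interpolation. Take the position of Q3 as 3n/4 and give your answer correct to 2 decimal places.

38.00

Cumulative frequencies: 14, 36, 51, 60
n = 60; position = 3n/4 = 45.
This falls in the class 35 to under 40: L = 35, F = 36, f = 15, h = 5.
Upper quartile ≈ 35 + ((45 − 36) / 15) × 5 = 38.0000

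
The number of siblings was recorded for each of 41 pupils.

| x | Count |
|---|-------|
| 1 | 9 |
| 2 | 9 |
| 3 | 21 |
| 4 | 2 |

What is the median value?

3

Cumulative frequencies: 9, 18, 39, 41
n = 41, so the median is the value in position (n+1)/2 = 21.
Position 21 falls at value 3.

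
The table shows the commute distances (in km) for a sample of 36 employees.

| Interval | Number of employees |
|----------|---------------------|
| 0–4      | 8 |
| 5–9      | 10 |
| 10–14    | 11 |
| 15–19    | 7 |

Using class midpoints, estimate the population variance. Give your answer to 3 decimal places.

27.064

Midpoints: 2, 7, 12, 17
n = 36, Σfm = 337, mean = 9.3611
Σfm² = 4129
Σf(m − x̄)² = Σfm² − (Σfm)²/n = 4129 − 337²/36 = 974.3056
Population variance = 974.3056 / 36 = 27.0640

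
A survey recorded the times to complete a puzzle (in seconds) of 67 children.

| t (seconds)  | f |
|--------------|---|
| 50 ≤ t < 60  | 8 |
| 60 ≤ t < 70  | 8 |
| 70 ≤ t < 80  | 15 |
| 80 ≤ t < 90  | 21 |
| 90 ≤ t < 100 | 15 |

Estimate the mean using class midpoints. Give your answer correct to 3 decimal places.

79.030

Midpoints: 55, 65, 75, 85, 95
Σfm = 8×55 + 8×65 + 15×75 + 21×85 + 15×95 = 5295
n = Σf = 67
Mean = 5295 / 67 = 79.0299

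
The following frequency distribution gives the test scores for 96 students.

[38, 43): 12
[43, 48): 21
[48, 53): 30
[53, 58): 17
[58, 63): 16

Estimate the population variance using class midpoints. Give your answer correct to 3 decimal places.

39.019

Midpoints: 40.5, 45.5, 50.5, 55.5, 60.5
n = 96, Σfm = 4868, mean = 50.7083
Σfm² = 250594
Σf(m − x̄)² = Σfm² − (Σfm)²/n = 250594 − 4868²/96 = 3745.8333
Population variance = 3745.8333 / 96 = 39.0191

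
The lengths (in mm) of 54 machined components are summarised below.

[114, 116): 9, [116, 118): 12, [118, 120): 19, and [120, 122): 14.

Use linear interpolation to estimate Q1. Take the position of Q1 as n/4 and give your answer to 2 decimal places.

116.75

Cumulative frequencies: 9, 21, 40, 54
n = 54; position = n/4 = 13.5.
This falls in the class [116, 118): L = 116, F = 9, f = 12, h = 2.
Lower quartile ≈ 116 + ((13.5 − 9) / 12) × 2 = 116.7500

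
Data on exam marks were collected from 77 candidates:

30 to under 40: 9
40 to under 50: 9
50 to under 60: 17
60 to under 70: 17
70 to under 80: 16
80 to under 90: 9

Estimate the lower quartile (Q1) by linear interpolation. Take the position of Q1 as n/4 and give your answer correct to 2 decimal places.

Cumulative frequencies: 9, 18, 35, 52, 68, 77
n = 77; position = n/4 = 19.25.
This falls in the class 50 to under 60: L = 50, F = 18, f = 17, h = 10.
Lower quartile ≈ 50 + ((19.25 − 18) / 17) × 10 = 50.7353

50.74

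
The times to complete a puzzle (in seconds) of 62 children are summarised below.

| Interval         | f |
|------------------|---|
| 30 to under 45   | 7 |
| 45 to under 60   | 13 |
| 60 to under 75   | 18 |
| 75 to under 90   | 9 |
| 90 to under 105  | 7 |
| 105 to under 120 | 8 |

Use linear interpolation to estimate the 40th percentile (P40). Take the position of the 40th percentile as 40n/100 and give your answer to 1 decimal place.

64.0

Cumulative frequencies: 7, 20, 38, 47, 54, 62
n = 62; position = 40n/100 = 24.8.
This falls in the class 60 to under 75: L = 60, F = 20, f = 18, h = 15.
40th percentile ≈ 60 + ((24.8 − 20) / 18) × 15 = 64.0000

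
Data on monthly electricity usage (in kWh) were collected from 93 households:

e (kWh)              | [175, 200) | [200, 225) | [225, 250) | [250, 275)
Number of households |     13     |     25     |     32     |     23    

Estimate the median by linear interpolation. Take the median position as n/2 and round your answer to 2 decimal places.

Cumulative frequencies: 13, 38, 70, 93
n = 93; position = n/2 = 46.5.
This falls in the class [225, 250): L = 225, F = 38, f = 32, h = 25.
Median ≈ 225 + ((46.5 − 38) / 32) × 25 = 231.6406

231.64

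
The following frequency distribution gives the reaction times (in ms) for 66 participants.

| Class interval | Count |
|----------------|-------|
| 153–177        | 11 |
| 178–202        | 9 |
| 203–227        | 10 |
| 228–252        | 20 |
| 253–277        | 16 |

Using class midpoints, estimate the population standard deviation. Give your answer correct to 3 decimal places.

35.129

Midpoints: 165, 190, 215, 240, 265
n = 66, Σfm = 14715, mean = 222.9545
Σfm² = 3362225
Σf(m − x̄)² = Σfm² − (Σfm)²/n = 3362225 − 14715²/66 = 81448.8636
Population variance = 81448.8636 / 66 = 1234.0737
Standard deviation = √1234.0737 = 35.1294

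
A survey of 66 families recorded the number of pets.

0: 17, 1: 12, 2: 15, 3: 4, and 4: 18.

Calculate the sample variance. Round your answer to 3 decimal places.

Values: 0, 1, 2, 3, 4
n = 66, Σfx = 126, mean = 1.9091
Σfx² = 396
Σf(x − x̄)² = Σfx² − (Σfx)²/n = 396 − 126²/66 = 155.4545
Sample variance = 155.4545 / 65 = 2.3916

2.392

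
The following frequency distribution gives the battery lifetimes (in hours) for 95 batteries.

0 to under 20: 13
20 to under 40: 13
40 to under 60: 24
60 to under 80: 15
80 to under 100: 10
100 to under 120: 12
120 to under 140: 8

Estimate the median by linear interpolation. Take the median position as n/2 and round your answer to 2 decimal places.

Cumulative frequencies: 13, 26, 50, 65, 75, 87, 95
n = 95; position = n/2 = 47.5.
This falls in the class 40 to under 60: L = 40, F = 26, f = 24, h = 20.
Median ≈ 40 + ((47.5 − 26) / 24) × 20 = 57.9167

57.92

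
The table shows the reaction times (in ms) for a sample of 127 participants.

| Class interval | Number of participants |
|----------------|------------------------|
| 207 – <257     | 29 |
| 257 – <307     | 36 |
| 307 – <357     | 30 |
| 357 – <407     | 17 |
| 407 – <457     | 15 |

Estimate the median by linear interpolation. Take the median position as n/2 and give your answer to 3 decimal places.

Cumulative frequencies: 29, 65, 95, 112, 127
n = 127; position = n/2 = 63.5.
This falls in the class 257 – <307: L = 257, F = 29, f = 36, h = 50.
Median ≈ 257 + ((63.5 − 29) / 36) × 50 = 304.9167

304.917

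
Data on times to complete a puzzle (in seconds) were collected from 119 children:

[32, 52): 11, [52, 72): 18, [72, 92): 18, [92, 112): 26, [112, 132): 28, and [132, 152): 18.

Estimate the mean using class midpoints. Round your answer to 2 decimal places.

98.13

Midpoints: 42, 62, 82, 102, 122, 142
Σfm = 11×42 + 18×62 + 18×82 + 26×102 + 28×122 + 18×142 = 11678
n = Σf = 119
Mean = 11678 / 119 = 98.1345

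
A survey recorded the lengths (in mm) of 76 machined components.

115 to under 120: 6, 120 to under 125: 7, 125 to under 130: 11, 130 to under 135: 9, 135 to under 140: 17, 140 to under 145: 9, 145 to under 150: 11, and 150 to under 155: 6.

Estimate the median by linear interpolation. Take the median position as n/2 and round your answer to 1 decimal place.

Cumulative frequencies: 6, 13, 24, 33, 50, 59, 70, 76
n = 76; position = n/2 = 38.
This falls in the class 135 to under 140: L = 135, F = 33, f = 17, h = 5.
Median ≈ 135 + ((38 − 33) / 17) × 5 = 136.4706

136.5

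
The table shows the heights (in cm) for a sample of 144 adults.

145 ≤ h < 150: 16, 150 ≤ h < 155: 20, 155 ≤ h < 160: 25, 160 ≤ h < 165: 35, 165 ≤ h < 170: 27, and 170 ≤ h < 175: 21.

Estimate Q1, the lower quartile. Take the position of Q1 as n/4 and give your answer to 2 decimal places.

Cumulative frequencies: 16, 36, 61, 96, 123, 144
n = 144; position = n/4 = 36.
This falls in the class 150 ≤ h < 155: L = 150, F = 16, f = 20, h = 5.
Lower quartile ≈ 150 + ((36 − 16) / 20) × 5 = 155.0000

155.00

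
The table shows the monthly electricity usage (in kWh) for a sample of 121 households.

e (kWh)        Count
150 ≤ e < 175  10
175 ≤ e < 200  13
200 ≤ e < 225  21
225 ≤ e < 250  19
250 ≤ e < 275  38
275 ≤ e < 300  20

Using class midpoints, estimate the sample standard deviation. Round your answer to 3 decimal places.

Midpoints: 162.5, 187.5, 212.5, 237.5, 262.5, 287.5
n = 121, Σfm = 28762.5, mean = 237.7066
Σfm² = 7012656.25
Σf(m − x̄)² = Σfm² − (Σfm)²/n = 7012656.25 − 28762.5²/121 = 175619.8347
Sample variance = 175619.8347 / 120 = 1463.4986
Standard deviation = √1463.4986 = 38.2557

38.256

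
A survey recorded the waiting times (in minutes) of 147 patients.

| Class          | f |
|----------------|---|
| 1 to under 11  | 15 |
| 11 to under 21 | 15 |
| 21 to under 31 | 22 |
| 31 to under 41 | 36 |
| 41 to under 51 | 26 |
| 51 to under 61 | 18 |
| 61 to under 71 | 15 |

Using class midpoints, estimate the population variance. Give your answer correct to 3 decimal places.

Midpoints: 6, 16, 26, 36, 46, 56, 66
n = 147, Σfm = 5392, mean = 36.6803
Σfm² = 242712
Σf(m − x̄)² = Σfm² − (Σfm)²/n = 242712 − 5392²/147 = 44931.9728
Population variance = 44931.9728 / 147 = 305.6597

305.660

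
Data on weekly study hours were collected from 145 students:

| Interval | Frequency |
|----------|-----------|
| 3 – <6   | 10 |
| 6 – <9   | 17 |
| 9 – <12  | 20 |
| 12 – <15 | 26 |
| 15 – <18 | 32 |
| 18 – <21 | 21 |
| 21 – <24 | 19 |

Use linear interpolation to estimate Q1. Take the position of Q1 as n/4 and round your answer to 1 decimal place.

Cumulative frequencies: 10, 27, 47, 73, 105, 126, 145
n = 145; position = n/4 = 36.25.
This falls in the class 9 – <12: L = 9, F = 27, f = 20, h = 3.
Lower quartile ≈ 9 + ((36.25 − 27) / 20) × 3 = 10.3875

10.4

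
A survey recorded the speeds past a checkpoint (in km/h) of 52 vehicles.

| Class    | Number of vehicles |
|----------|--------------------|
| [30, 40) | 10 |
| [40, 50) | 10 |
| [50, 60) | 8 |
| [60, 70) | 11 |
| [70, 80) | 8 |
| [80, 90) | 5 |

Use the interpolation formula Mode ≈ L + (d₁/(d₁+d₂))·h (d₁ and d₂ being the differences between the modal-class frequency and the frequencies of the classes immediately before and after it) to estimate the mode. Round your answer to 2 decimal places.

Modal class: [60, 70) (highest frequency 11).
d₁ = 11 − 8 = 3, d₂ = 11 − 8 = 3
Mode ≈ 60 + (3/(3+3)) × 10 = 60 + 5.0000 = 65.0000

65.00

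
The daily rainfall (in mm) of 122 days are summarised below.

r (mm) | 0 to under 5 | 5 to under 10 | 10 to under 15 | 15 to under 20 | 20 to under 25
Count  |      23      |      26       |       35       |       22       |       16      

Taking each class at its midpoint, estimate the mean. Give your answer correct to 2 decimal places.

11.76

Midpoints: 2.5, 7.5, 12.5, 17.5, 22.5
Σfm = 23×2.5 + 26×7.5 + 35×12.5 + 22×17.5 + 16×22.5 = 1435
n = Σf = 122
Mean = 1435 / 122 = 11.7623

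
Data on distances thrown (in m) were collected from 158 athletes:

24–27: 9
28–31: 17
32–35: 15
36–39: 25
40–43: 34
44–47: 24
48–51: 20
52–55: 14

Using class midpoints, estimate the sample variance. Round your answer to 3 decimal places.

61.533

Midpoints: 25.5, 29.5, 33.5, 37.5, 41.5, 45.5, 49.5, 53.5
n = 158, Σfm = 6413, mean = 40.5886
Σfm² = 269955.5
Σf(m − x̄)² = Σfm² − (Σfm)²/n = 269955.5 − 6413²/158 = 9660.7595
Sample variance = 9660.7595 / 157 = 61.5335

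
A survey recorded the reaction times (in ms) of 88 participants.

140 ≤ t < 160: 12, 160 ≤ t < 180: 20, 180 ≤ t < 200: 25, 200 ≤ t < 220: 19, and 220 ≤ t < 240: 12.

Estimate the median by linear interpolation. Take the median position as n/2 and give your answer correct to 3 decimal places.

Cumulative frequencies: 12, 32, 57, 76, 88
n = 88; position = n/2 = 44.
This falls in the class 180 ≤ t < 200: L = 180, F = 32, f = 25, h = 20.
Median ≈ 180 + ((44 − 32) / 25) × 20 = 189.6000

189.600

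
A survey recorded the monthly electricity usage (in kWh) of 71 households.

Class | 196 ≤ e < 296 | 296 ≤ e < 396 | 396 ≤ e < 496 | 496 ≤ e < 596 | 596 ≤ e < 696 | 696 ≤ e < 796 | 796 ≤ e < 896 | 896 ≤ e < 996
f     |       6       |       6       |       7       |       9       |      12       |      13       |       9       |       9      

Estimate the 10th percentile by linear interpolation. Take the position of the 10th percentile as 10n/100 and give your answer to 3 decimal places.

314.333

Cumulative frequencies: 6, 12, 19, 28, 40, 53, 62, 71
n = 71; position = 10n/100 = 7.1.
This falls in the class 296 ≤ e < 396: L = 296, F = 6, f = 6, h = 100.
10th percentile ≈ 296 + ((7.1 − 6) / 6) × 100 = 314.3333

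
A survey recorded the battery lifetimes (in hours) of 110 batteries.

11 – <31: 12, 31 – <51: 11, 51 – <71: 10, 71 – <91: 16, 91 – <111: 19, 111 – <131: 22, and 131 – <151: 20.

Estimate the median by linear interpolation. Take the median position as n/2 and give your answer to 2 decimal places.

97.32

Cumulative frequencies: 12, 23, 33, 49, 68, 90, 110
n = 110; position = n/2 = 55.
This falls in the class 91 – <111: L = 91, F = 49, f = 19, h = 20.
Median ≈ 91 + ((55 − 49) / 19) × 20 = 97.3158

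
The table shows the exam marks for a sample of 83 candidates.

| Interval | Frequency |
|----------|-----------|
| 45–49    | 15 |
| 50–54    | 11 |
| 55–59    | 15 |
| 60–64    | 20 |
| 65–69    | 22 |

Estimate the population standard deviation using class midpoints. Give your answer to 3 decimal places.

Midpoints: 47, 52, 57, 62, 67
n = 83, Σfm = 4846, mean = 58.3855
Σfm² = 287252
Σf(m − x̄)² = Σfm² − (Σfm)²/n = 287252 − 4846²/83 = 4315.6627
Population variance = 4315.6627 / 83 = 51.9959
Standard deviation = √51.9959 = 7.2108

7.211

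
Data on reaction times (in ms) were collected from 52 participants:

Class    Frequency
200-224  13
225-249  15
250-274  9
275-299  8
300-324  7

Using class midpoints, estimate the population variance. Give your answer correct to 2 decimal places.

1154.54

Midpoints: 212, 237, 262, 287, 312
n = 52, Σfm = 13149, mean = 252.8654
Σfm² = 3384963
Σf(m − x̄)² = Σfm² − (Σfm)²/n = 3384963 − 13149²/52 = 60036.0577
Population variance = 60036.0577 / 52 = 1154.5396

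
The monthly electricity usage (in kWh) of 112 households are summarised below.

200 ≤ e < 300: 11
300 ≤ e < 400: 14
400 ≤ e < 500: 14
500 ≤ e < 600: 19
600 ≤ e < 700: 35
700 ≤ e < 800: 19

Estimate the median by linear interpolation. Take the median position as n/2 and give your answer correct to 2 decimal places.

589.47

Cumulative frequencies: 11, 25, 39, 58, 93, 112
n = 112; position = n/2 = 56.
This falls in the class 500 ≤ e < 600: L = 500, F = 39, f = 19, h = 100.
Median ≈ 500 + ((56 − 39) / 19) × 100 = 589.4737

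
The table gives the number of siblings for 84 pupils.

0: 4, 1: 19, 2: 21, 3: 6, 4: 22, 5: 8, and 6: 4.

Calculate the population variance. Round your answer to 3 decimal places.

Values: 0, 1, 2, 3, 4, 5, 6
n = 84, Σfx = 231, mean = 2.7500
Σfx² = 853
Σf(x − x̄)² = Σfx² − (Σfx)²/n = 853 − 231²/84 = 217.7500
Population variance = 217.7500 / 84 = 2.5923

2.592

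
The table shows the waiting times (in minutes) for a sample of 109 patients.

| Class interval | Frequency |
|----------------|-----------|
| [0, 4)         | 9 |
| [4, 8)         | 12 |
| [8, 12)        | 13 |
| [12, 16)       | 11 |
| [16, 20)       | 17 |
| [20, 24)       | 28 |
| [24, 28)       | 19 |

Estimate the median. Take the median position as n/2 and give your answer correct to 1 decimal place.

18.2

Cumulative frequencies: 9, 21, 34, 45, 62, 90, 109
n = 109; position = n/2 = 54.5.
This falls in the class [16, 20): L = 16, F = 45, f = 17, h = 4.
Median ≈ 16 + ((54.5 − 45) / 17) × 4 = 18.2353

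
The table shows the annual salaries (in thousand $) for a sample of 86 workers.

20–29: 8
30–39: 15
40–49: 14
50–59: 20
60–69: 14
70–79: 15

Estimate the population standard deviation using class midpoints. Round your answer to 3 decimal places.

15.749

Midpoints: 24.5, 34.5, 44.5, 54.5, 64.5, 74.5
n = 86, Σfm = 4447, mean = 51.7093
Σfm² = 251281.5
Σf(m − x̄)² = Σfm² − (Σfm)²/n = 251281.5 − 4447²/86 = 21330.2326
Population variance = 21330.2326 / 86 = 248.0260
Standard deviation = √248.0260 = 15.7488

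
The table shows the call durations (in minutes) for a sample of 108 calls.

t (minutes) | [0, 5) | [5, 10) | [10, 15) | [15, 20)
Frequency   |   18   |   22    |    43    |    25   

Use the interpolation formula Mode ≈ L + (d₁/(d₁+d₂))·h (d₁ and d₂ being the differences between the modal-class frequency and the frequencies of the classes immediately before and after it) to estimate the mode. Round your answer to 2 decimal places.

Modal class: [10, 15) (highest frequency 43).
d₁ = 43 − 22 = 21, d₂ = 43 − 25 = 18
Mode ≈ 10 + (21/(21+18)) × 5 = 10 + 2.6923 = 12.6923

12.69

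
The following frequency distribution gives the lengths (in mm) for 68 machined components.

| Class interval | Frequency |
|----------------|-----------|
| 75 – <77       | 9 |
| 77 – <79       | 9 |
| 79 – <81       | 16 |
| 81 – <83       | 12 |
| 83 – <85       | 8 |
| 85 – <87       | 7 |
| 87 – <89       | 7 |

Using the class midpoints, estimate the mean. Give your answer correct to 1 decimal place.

81.5

Midpoints: 76, 78, 80, 82, 84, 86, 88
Σfm = 9×76 + 9×78 + 16×80 + 12×82 + 8×84 + 7×86 + 7×88 = 5540
n = Σf = 68
Mean = 5540 / 68 = 81.4706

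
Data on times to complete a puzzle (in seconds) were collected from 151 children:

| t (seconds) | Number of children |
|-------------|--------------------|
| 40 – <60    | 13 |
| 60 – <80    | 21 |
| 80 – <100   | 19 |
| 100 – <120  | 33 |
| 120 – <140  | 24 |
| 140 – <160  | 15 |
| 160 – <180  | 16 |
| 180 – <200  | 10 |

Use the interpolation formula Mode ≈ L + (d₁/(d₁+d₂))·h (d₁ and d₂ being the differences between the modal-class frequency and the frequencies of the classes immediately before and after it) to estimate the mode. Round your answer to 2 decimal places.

112.17

Modal class: 100 – <120 (highest frequency 33).
d₁ = 33 − 19 = 14, d₂ = 33 − 24 = 9
Mode ≈ 100 + (14/(14+9)) × 20 = 100 + 12.1739 = 112.1739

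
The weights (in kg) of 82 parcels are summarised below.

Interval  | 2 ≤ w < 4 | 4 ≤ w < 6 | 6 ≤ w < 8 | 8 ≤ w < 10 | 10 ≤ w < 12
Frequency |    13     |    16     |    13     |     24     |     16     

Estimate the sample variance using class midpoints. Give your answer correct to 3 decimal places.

Midpoints: 3, 5, 7, 9, 11
n = 82, Σfm = 602, mean = 7.3415
Σfm² = 5034
Σf(m − x̄)² = Σfm² − (Σfm)²/n = 5034 − 602²/82 = 614.4390
Sample variance = 614.4390 / 81 = 7.5857

7.586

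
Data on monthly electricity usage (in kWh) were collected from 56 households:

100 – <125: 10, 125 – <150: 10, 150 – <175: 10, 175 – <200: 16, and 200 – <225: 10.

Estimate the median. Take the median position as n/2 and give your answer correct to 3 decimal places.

Cumulative frequencies: 10, 20, 30, 46, 56
n = 56; position = n/2 = 28.
This falls in the class 150 – <175: L = 150, F = 20, f = 10, h = 25.
Median ≈ 150 + ((28 − 20) / 10) × 25 = 170.0000

170.000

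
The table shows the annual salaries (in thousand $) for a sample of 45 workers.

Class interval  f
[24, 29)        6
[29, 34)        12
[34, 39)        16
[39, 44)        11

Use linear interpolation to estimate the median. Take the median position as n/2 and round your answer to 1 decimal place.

35.4

Cumulative frequencies: 6, 18, 34, 45
n = 45; position = n/2 = 22.5.
This falls in the class [34, 39): L = 34, F = 18, f = 16, h = 5.
Median ≈ 34 + ((22.5 − 18) / 16) × 5 = 35.4062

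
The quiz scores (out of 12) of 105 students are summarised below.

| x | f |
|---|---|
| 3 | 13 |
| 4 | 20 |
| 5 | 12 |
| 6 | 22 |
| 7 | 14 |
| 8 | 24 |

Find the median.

6

Cumulative frequencies: 13, 33, 45, 67, 81, 105
n = 105, so the median is the value in position (n+1)/2 = 53.
Position 53 falls at value 6.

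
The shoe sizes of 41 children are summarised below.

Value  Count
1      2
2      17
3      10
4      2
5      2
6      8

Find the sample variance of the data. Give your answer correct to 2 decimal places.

Values: 1, 2, 3, 4, 5, 6
n = 41, Σfx = 132, mean = 3.2195
Σfx² = 530
Σf(x − x̄)² = Σfx² − (Σfx)²/n = 530 − 132²/41 = 105.0244
Sample variance = 105.0244 / 40 = 2.6256

2.63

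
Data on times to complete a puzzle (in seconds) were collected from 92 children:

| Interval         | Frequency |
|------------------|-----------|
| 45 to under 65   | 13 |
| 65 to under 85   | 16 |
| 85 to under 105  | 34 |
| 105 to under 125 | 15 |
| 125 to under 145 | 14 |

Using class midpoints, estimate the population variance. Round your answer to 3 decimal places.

604.301

Midpoints: 55, 75, 95, 115, 135
n = 92, Σfm = 8760, mean = 95.2174
Σfm² = 889700
Σf(m − x̄)² = Σfm² − (Σfm)²/n = 889700 − 8760²/92 = 55595.6522
Population variance = 55595.6522 / 92 = 604.3006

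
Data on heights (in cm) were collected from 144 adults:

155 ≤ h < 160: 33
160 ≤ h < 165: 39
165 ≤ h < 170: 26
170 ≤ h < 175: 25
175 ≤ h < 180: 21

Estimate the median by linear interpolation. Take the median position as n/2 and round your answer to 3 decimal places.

Cumulative frequencies: 33, 72, 98, 123, 144
n = 144; position = n/2 = 72.
This falls in the class 160 ≤ h < 165: L = 160, F = 33, f = 39, h = 5.
Median ≈ 160 + ((72 − 33) / 39) × 5 = 165.0000

165.000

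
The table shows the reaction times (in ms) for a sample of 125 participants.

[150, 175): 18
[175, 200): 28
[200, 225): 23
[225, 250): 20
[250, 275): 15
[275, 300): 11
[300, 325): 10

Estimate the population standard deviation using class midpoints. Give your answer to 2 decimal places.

45.34

Midpoints: 162.5, 187.5, 212.5, 237.5, 262.5, 287.5, 312.5
n = 125, Σfm = 28037.5, mean = 224.3000
Σfm² = 6545781.25
Σf(m − x̄)² = Σfm² − (Σfm)²/n = 6545781.25 − 28037.5²/125 = 256970.0000
Population variance = 256970.0000 / 125 = 2055.7600
Standard deviation = √2055.7600 = 45.3405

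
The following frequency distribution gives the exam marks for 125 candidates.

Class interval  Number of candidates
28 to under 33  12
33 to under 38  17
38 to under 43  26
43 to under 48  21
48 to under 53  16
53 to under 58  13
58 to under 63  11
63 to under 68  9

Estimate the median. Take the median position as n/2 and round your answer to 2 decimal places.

Cumulative frequencies: 12, 29, 55, 76, 92, 105, 116, 125
n = 125; position = n/2 = 62.5.
This falls in the class 43 to under 48: L = 43, F = 55, f = 21, h = 5.
Median ≈ 43 + ((62.5 − 55) / 21) × 5 = 44.7857

44.79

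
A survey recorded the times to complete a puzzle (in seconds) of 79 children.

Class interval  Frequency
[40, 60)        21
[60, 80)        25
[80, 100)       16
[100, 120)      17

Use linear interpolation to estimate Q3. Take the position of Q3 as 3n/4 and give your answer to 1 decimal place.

Cumulative frequencies: 21, 46, 62, 79
n = 79; position = 3n/4 = 59.25.
This falls in the class [80, 100): L = 80, F = 46, f = 16, h = 20.
Upper quartile ≈ 80 + ((59.25 − 46) / 16) × 20 = 96.5625

96.6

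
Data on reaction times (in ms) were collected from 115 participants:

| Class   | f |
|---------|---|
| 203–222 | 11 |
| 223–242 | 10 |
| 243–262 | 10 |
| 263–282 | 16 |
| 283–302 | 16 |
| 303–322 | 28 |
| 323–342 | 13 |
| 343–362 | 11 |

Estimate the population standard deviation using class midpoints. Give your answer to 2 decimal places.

41.55

Midpoints: 212.5, 232.5, 252.5, 272.5, 292.5, 312.5, 332.5, 352.5
n = 115, Σfm = 33177.5, mean = 288.5000
Σfm² = 9770268.75
Σf(m − x̄)² = Σfm² − (Σfm)²/n = 9770268.75 − 33177.5²/115 = 198560.0000
Population variance = 198560.0000 / 115 = 1726.6087
Standard deviation = √1726.6087 = 41.5525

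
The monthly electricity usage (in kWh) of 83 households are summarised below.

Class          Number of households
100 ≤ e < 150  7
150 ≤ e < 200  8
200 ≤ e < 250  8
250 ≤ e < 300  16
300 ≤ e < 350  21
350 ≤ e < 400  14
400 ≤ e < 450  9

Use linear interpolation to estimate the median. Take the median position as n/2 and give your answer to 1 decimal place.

Cumulative frequencies: 7, 15, 23, 39, 60, 74, 83
n = 83; position = n/2 = 41.5.
This falls in the class 300 ≤ e < 350: L = 300, F = 39, f = 21, h = 50.
Median ≈ 300 + ((41.5 − 39) / 21) × 50 = 305.9524

306.0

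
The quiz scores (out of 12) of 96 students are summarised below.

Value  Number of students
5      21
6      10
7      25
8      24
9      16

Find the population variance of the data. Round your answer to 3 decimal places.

1.894

Values: 5, 6, 7, 8, 9
n = 96, Σfx = 676, mean = 7.0417
Σfx² = 4942
Σf(x − x̄)² = Σfx² − (Σfx)²/n = 4942 − 676²/96 = 181.8333
Population variance = 181.8333 / 96 = 1.8941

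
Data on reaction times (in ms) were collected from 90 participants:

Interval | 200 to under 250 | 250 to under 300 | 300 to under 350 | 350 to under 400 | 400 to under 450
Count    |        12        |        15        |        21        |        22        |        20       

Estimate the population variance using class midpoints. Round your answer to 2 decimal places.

Midpoints: 225, 275, 325, 375, 425
n = 90, Σfm = 30400, mean = 337.7778
Σfm² = 10666250
Σf(m − x̄)² = Σfm² − (Σfm)²/n = 10666250 − 30400²/90 = 397805.5556
Population variance = 397805.5556 / 90 = 4420.0617

4420.06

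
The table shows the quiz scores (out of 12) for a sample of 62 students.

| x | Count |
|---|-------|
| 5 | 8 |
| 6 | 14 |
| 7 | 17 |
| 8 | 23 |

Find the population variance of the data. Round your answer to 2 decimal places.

Values: 5, 6, 7, 8
n = 62, Σfx = 427, mean = 6.8871
Σfx² = 3009
Σf(x − x̄)² = Σfx² − (Σfx)²/n = 3009 − 427²/62 = 68.2097
Population variance = 68.2097 / 62 = 1.1002

1.10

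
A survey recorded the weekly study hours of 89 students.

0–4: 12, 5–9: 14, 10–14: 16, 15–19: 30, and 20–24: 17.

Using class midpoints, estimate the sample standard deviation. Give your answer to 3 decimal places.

Midpoints: 2, 7, 12, 17, 22
n = 89, Σfm = 1198, mean = 13.4607
Σfm² = 19936
Σf(m − x̄)² = Σfm² − (Σfm)²/n = 19936 − 1198²/89 = 3810.1124
Sample variance = 3810.1124 / 88 = 43.2967
Standard deviation = √43.2967 = 6.5800

6.580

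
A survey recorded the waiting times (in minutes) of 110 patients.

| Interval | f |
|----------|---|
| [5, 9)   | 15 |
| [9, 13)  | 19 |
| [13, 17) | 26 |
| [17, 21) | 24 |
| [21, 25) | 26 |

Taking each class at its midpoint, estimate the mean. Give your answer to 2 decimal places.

Midpoints: 7, 11, 15, 19, 23
Σfm = 15×7 + 19×11 + 26×15 + 24×19 + 26×23 = 1758
n = Σf = 110
Mean = 1758 / 110 = 15.9818

15.98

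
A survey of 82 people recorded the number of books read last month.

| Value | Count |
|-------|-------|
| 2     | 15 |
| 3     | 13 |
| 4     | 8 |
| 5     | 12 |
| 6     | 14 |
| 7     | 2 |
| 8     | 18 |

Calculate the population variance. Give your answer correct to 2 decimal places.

4.61

Values: 2, 3, 4, 5, 6, 7, 8
n = 82, Σfx = 403, mean = 4.9146
Σfx² = 2359
Σf(x − x̄)² = Σfx² − (Σfx)²/n = 2359 − 403²/82 = 378.4024
Population variance = 378.4024 / 82 = 4.6147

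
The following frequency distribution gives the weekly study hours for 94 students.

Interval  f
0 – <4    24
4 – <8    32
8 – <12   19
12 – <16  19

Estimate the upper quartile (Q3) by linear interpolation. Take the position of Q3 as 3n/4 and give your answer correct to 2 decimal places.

11.05

Cumulative frequencies: 24, 56, 75, 94
n = 94; position = 3n/4 = 70.5.
This falls in the class 8 – <12: L = 8, F = 56, f = 19, h = 4.
Upper quartile ≈ 8 + ((70.5 − 56) / 19) × 4 = 11.0526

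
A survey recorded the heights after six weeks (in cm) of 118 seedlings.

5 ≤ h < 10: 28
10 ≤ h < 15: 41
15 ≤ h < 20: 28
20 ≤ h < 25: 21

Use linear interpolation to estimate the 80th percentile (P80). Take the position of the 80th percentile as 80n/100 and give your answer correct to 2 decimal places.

19.54

Cumulative frequencies: 28, 69, 97, 118
n = 118; position = 80n/100 = 94.4.
This falls in the class 15 ≤ h < 20: L = 15, F = 69, f = 28, h = 5.
80th percentile ≈ 15 + ((94.4 − 69) / 28) × 5 = 19.5357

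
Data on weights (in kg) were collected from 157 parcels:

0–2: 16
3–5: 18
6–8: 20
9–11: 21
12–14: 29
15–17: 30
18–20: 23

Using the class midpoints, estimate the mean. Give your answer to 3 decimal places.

Midpoints: 1, 4, 7, 10, 13, 16, 19
Σfm = 16×1 + 18×4 + 20×7 + 21×10 + 29×13 + 30×16 + 23×19 = 1732
n = Σf = 157
Mean = 1732 / 157 = 11.0318

11.032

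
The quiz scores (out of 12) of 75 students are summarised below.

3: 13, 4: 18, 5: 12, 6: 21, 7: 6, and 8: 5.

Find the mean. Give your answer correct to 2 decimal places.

Values: 3, 4, 5, 6, 7, 8
Σfx = 13×3 + 18×4 + 12×5 + 21×6 + 6×7 + 5×8 = 379
n = Σf = 75
Mean = 379 / 75 = 5.0533

5.05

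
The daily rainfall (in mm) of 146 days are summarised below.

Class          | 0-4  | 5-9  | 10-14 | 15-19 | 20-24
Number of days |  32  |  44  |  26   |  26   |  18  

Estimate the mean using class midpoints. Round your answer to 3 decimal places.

Midpoints: 2, 7, 12, 17, 22
Σfm = 32×2 + 44×7 + 26×12 + 26×17 + 18×22 = 1522
n = Σf = 146
Mean = 1522 / 146 = 10.4247

10.425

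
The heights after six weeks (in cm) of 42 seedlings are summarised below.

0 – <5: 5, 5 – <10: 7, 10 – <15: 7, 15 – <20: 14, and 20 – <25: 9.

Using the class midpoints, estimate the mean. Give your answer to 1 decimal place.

14.3

Midpoints: 2.5, 7.5, 12.5, 17.5, 22.5
Σfm = 5×2.5 + 7×7.5 + 7×12.5 + 14×17.5 + 9×22.5 = 600
n = Σf = 42
Mean = 600 / 42 = 14.2857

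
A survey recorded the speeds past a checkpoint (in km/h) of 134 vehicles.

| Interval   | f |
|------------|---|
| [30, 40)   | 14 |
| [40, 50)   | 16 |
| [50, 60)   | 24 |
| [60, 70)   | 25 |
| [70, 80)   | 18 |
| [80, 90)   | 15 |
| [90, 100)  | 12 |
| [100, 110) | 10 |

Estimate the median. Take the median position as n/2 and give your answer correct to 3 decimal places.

Cumulative frequencies: 14, 30, 54, 79, 97, 112, 124, 134
n = 134; position = n/2 = 67.
This falls in the class [60, 70): L = 60, F = 54, f = 25, h = 10.
Median ≈ 60 + ((67 − 54) / 25) × 10 = 65.2000

65.200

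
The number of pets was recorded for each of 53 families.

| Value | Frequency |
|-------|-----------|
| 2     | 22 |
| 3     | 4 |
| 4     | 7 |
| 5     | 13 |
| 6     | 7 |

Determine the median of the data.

Cumulative frequencies: 22, 26, 33, 46, 53
n = 53, so the median is the value in position (n+1)/2 = 27.
Position 27 falls at value 4.

4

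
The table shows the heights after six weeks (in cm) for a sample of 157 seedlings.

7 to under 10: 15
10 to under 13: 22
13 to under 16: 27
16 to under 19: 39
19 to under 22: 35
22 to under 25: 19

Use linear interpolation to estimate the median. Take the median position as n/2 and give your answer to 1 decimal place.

Cumulative frequencies: 15, 37, 64, 103, 138, 157
n = 157; position = n/2 = 78.5.
This falls in the class 16 to under 19: L = 16, F = 64, f = 39, h = 3.
Median ≈ 16 + ((78.5 − 64) / 39) × 3 = 17.1154

17.1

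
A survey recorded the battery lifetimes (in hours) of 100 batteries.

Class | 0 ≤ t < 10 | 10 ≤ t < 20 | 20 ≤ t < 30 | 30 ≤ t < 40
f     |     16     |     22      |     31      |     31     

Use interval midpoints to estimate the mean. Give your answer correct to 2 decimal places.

22.70

Midpoints: 5, 15, 25, 35
Σfm = 16×5 + 22×15 + 31×25 + 31×35 = 2270
n = Σf = 100
Mean = 2270 / 100 = 22.7000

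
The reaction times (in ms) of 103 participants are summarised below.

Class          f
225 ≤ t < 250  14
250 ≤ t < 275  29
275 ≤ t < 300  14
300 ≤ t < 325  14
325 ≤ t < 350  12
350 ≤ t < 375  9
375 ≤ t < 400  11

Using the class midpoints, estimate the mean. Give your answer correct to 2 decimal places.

Midpoints: 237.5, 262.5, 287.5, 312.5, 337.5, 362.5, 387.5
Σfm = 14×237.5 + 29×262.5 + 14×287.5 + 14×312.5 + 12×337.5 + 9×362.5 + 11×387.5 = 30912.5
n = Σf = 103
Mean = 30912.5 / 103 = 300.1214

300.12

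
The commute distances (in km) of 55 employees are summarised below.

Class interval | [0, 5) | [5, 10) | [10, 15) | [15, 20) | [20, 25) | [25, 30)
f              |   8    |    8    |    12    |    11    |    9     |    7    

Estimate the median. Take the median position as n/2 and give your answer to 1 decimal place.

14.8

Cumulative frequencies: 8, 16, 28, 39, 48, 55
n = 55; position = n/2 = 27.5.
This falls in the class [10, 15): L = 10, F = 16, f = 12, h = 5.
Median ≈ 10 + ((27.5 − 16) / 12) × 5 = 14.7917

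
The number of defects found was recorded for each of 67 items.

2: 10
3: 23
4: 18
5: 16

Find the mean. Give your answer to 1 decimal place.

3.6

Values: 2, 3, 4, 5
Σfx = 10×2 + 23×3 + 18×4 + 16×5 = 241
n = Σf = 67
Mean = 241 / 67 = 3.5970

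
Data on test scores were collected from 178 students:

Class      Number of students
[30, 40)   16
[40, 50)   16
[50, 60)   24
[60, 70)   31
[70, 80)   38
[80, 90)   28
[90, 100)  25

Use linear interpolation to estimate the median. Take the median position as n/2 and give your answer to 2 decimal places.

70.53

Cumulative frequencies: 16, 32, 56, 87, 125, 153, 178
n = 178; position = n/2 = 89.
This falls in the class [70, 80): L = 70, F = 87, f = 38, h = 10.
Median ≈ 70 + ((89 − 87) / 38) × 10 = 70.5263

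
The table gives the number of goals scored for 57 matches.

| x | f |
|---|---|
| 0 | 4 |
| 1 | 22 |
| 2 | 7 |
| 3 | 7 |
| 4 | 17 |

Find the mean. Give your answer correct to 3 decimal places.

2.193

Values: 0, 1, 2, 3, 4
Σfx = 4×0 + 22×1 + 7×2 + 7×3 + 17×4 = 125
n = Σf = 57
Mean = 125 / 57 = 2.1930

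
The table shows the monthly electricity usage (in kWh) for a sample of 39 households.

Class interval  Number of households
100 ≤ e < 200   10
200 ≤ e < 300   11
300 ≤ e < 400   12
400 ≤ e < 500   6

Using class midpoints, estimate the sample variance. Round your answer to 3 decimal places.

Midpoints: 150, 250, 350, 450
n = 39, Σfm = 11150, mean = 285.8974
Σfm² = 3597500
Σf(m − x̄)² = Σfm² − (Σfm)²/n = 3597500 − 11150²/39 = 409743.5897
Sample variance = 409743.5897 / 38 = 10782.7260

10782.726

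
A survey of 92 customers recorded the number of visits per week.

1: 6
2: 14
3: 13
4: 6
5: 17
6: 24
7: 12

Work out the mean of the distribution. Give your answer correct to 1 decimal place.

4.5

Values: 1, 2, 3, 4, 5, 6, 7
Σfx = 6×1 + 14×2 + 13×3 + 6×4 + 17×5 + 24×6 + 12×7 = 410
n = Σf = 92
Mean = 410 / 92 = 4.4565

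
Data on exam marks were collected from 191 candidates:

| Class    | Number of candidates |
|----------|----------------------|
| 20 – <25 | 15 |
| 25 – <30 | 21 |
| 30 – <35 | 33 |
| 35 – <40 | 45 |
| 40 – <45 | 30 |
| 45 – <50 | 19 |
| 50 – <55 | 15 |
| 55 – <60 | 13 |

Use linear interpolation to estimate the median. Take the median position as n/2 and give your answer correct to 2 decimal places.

37.94

Cumulative frequencies: 15, 36, 69, 114, 144, 163, 178, 191
n = 191; position = n/2 = 95.5.
This falls in the class 35 – <40: L = 35, F = 69, f = 45, h = 5.
Median ≈ 35 + ((95.5 − 69) / 45) × 5 = 37.9444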